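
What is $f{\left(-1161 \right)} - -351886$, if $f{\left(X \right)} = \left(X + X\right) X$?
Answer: $3047728$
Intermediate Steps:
$f{\left(X \right)} = 2 X^{2}$ ($f{\left(X \right)} = 2 X X = 2 X^{2}$)
$f{\left(-1161 \right)} - -351886 = 2 \left(-1161\right)^{2} - -351886 = 2 \cdot 1347921 + 351886 = 2695842 + 351886 = 3047728$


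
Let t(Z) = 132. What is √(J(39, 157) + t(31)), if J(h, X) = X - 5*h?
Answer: √94 ≈ 9.6954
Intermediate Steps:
√(J(39, 157) + t(31)) = √((157 - 5*39) + 132) = √((157 - 195) + 132) = √(-38 + 132) = √94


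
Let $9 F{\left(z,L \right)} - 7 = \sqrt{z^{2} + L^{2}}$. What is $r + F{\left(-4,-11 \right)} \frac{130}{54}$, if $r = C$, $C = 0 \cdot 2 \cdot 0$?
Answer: $\frac{455}{243} + \frac{65 \sqrt{137}}{243} \approx 5.0033$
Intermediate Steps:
$F{\left(z,L \right)} = \frac{7}{9} + \frac{\sqrt{L^{2} + z^{2}}}{9}$ ($F{\left(z,L \right)} = \frac{7}{9} + \frac{\sqrt{z^{2} + L^{2}}}{9} = \frac{7}{9} + \frac{\sqrt{L^{2} + z^{2}}}{9}$)
$C = 0$ ($C = 0 \cdot 0 = 0$)
$r = 0$
$r + F{\left(-4,-11 \right)} \frac{130}{54} = 0 + \left(\frac{7}{9} + \frac{\sqrt{\left(-11\right)^{2} + \left(-4\right)^{2}}}{9}\right) \frac{130}{54} = 0 + \left(\frac{7}{9} + \frac{\sqrt{121 + 16}}{9}\right) 130 \cdot \frac{1}{54} = 0 + \left(\frac{7}{9} + \frac{\sqrt{137}}{9}\right) \frac{65}{27} = 0 + \left(\frac{455}{243} + \frac{65 \sqrt{137}}{243}\right) = \frac{455}{243} + \frac{65 \sqrt{137}}{243}$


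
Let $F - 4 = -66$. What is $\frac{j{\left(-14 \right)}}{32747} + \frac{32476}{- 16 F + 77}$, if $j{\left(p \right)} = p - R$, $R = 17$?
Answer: $\frac{1063458433}{35006543} \approx 30.379$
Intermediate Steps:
$F = -62$ ($F = 4 - 66 = -62$)
$j{\left(p \right)} = -17 + p$ ($j{\left(p \right)} = p - 17 = -17 + p$)
$\frac{j{\left(-14 \right)}}{32747} + \frac{32476}{- 16 F + 77} = \frac{-17 - 14}{32747} + \frac{32476}{\left(-16\right) \left(-62\right) + 77} = \left(-31\right) \frac{1}{32747} + \frac{32476}{992 + 77} = - \frac{31}{32747} + \frac{32476}{1069} = \frac{1063458433}{35006543}$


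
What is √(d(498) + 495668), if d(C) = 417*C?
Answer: √703334 ≈ 838.65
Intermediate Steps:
√(d(498) + 495668) = √(417*498 + 495668) = √(207666 + 495668) = √703334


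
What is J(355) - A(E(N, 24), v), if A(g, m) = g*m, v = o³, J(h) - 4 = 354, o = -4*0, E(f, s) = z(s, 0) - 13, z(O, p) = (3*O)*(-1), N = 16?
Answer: 358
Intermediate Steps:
z(O, p) = -3*O
E(f, s) = -13 - 3*s (E(f, s) = -3*s - 13 = -13 - 3*s)
o = 0
J(h) = 358 (J(h) = 4 + 354 = 358)
v = 0 (v = 0³ = 0)
J(355) - A(E(N, 24), v) = 358 - (-13 - 3*24)*0 = 358 - (-13 - 72)*0 = 358 - (-85)*0 = 358 - 1*0 = 358 + 0 = 358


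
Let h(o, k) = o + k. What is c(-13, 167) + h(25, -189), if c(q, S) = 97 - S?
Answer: -234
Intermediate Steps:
h(o, k) = k + o
c(-13, 167) + h(25, -189) = (97 - 1*167) + (-189 + 25) = (97 - 167) - 164 = -70 - 164 = -234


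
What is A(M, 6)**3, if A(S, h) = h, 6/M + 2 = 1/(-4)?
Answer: 216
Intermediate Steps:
M = -8/3 (M = 6/(-2 + 1/(-4)) = 6/(-2 - 1/4) = 6/(-9/4) = 6*(-4/9) = -8/3 ≈ -2.6667)
A(M, 6)**3 = 6**3 = 216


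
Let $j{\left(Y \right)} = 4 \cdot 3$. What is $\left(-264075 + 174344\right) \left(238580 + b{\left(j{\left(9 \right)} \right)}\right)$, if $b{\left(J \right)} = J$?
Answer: $-21409098752$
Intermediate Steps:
$j{\left(Y \right)} = 12$
$\left(-264075 + 174344\right) \left(238580 + b{\left(j{\left(9 \right)} \right)}\right) = \left(-264075 + 174344\right) \left(238580 + 12\right) = \left(-89731\right) 238592 = -21409098752$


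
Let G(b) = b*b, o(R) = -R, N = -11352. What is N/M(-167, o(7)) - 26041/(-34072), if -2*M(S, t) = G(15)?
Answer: 259809971/2555400 ≈ 101.67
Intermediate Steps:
G(b) = b²
M(S, t) = -225/2 (M(S, t) = -½*15² = -½*225 = -225/2)
N/M(-167, o(7)) - 26041/(-34072) = -11352/(-225/2) - 26041/(-34072) = -11352*(-2/225) - 26041*(-1/34072) = 7568/75 + 26041/34072 = 259809971/2555400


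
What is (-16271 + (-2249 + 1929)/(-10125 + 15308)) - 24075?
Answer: -209113638/5183 ≈ -40346.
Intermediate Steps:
(-16271 + (-2249 + 1929)/(-10125 + 15308)) - 24075 = (-16271 - 320/5183) - 24075 = -84332913/5183 - 24075 = -209113638/5183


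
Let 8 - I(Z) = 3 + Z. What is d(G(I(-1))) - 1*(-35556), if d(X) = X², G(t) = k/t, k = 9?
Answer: 142233/4 ≈ 35558.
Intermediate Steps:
I(Z) = 5 - Z (I(Z) = 8 - (3 + Z) = 8 + (-3 - Z) = 5 - Z)
G(t) = 9/t
d(G(I(-1))) - 1*(-35556) = (9/(5 - 1*(-1)))² - 1*(-35556) = (9/(5 + 1))² + 35556 = (9/6)² + 35556 = (9*(⅙))² + 35556 = (3/2)² + 35556 = 9/4 + 35556 = 142233/4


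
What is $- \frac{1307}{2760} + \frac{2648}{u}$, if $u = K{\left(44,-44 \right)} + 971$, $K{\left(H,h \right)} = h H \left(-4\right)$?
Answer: $- \frac{54427}{320712} \approx -0.16971$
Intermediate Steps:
$K{\left(H,h \right)} = - 4 H h$ ($K{\left(H,h \right)} = H h \left(-4\right) = - 4 H h$)
$u = 8715$ ($u = \left(-4\right) 44 \left(-44\right) + 971 = 7744 + 971 = 8715$)
$- \frac{1307}{2760} + \frac{2648}{u} = - \frac{1307}{2760} + \frac{2648}{8715} = - \frac{54427}{320712}$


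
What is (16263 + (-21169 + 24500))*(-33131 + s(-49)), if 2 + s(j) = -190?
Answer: -652930862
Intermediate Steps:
s(j) = -192 (s(j) = -2 - 190 = -192)
(16263 + (-21169 + 24500))*(-33131 + s(-49)) = (16263 + (-21169 + 24500))*(-33131 - 192) = (16263 + 3331)*(-33323) = 19594*(-33323) = -652930862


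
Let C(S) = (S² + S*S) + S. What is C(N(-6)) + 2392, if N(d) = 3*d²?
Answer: 25828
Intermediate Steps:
C(S) = S + 2*S² (C(S) = (S² + S²) + S = 2*S² + S = S + 2*S²)
C(N(-6)) + 2392 = (3*(-6)²)*(1 + 2*(3*(-6)²)) + 2392 = (3*36)*(1 + 2*(3*36)) + 2392 = 108*(1 + 2*108) + 2392 = 108*(1 + 216) + 2392 = 108*217 + 2392 = 23436 + 2392 = 25828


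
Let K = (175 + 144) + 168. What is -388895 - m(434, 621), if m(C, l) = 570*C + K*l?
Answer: -938702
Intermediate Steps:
K = 487 (K = 319 + 168 = 487)
m(C, l) = 487*l + 570*C (m(C, l) = 570*C + 487*l = 487*l + 570*C)
-388895 - m(434, 621) = -388895 - (487*621 + 570*434) = -388895 - (302427 + 247380) = -388895 - 1*549807 = -388895 - 549807 = -938702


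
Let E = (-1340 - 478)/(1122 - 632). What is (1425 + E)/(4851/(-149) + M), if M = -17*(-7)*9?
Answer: 2161841/1579515 ≈ 1.3687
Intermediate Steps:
M = 1071 (M = 119*9 = 1071)
E = -909/245 (E = -1818/490 = -1818*1/490 = -909/245 ≈ -3.7102)
(1425 + E)/(4851/(-149) + M) = (1425 - 909/245)/(4851/(-149) + 1071) = 348216/(245*(4851*(-1/149) + 1071)) = 348216/(245*(-4851/149 + 1071)) = 348216/(245*(154728/149)) = (348216/245)*(149/154728) = 2161841/1579515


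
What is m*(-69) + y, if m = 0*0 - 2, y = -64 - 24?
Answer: 50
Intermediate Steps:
y = -88
m = -2 (m = 0 - 2 = -2)
m*(-69) + y = -2*(-69) - 88 = 138 - 88 = 50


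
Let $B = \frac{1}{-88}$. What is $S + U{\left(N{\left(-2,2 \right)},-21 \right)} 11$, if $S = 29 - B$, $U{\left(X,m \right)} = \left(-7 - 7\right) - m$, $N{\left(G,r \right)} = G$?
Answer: $\frac{9329}{88} \approx 106.01$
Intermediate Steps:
$B = - \frac{1}{88} \approx -0.011364$
$U{\left(X,m \right)} = -14 - m$
$S = \frac{2553}{88}$ ($S = 29 - - \frac{1}{88} = 29 + \frac{1}{88} = \frac{2553}{88} \approx 29.011$)
$S + U{\left(N{\left(-2,2 \right)},-21 \right)} 11 = \frac{2553}{88} + \left(-14 - -21\right) 11 = \frac{2553}{88} + \left(-14 + 21\right) 11 = \frac{2553}{88} + 7 \cdot 11 = \frac{2553}{88} + 77 = \frac{9329}{88}$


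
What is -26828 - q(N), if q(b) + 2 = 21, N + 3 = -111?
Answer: -26847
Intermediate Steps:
N = -114 (N = -3 - 111 = -114)
q(b) = 19 (q(b) = -2 + 21 = 19)
-26828 - q(N) = -26828 - 1*19 = -26828 - 19 = -26847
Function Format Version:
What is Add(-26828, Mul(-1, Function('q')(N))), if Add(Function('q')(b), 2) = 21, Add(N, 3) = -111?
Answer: -26847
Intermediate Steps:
N = -114 (N = Add(-3, -111) = -114)
Function('q')(b) = 19 (Function('q')(b) = Add(-2, 21) = 19)
Add(-26828, Mul(-1, Function('q')(N))) = Add(-26828, Mul(-1, 19)) = Add(-26828, -19) = -26847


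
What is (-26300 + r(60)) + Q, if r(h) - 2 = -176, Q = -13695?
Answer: -40169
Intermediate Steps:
r(h) = -174 (r(h) = 2 - 176 = -174)
(-26300 + r(60)) + Q = (-26300 - 174) - 13695 = -26474 - 13695 = -40169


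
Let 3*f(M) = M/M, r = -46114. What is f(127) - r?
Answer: 138343/3 ≈ 46114.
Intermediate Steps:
f(M) = 1/3 (f(M) = (M/M)/3 = (1/3)*1 = 1/3)
f(127) - r = 1/3 - 1*(-46114) = 1/3 + 46114 = 138343/3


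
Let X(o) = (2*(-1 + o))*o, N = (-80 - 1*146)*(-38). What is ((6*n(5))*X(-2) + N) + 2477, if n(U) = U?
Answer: 11425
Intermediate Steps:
N = 8588 (N = (-80 - 146)*(-38) = -226*(-38) = 8588)
X(o) = o*(-2 + 2*o) (X(o) = (-2 + 2*o)*o = o*(-2 + 2*o))
((6*n(5))*X(-2) + N) + 2477 = ((6*5)*(2*(-2)*(-1 - 2)) + 8588) + 2477 = (30*(2*(-2)*(-3)) + 8588) + 2477 = (30*12 + 8588) + 2477 = (360 + 8588) + 2477 = 8948 + 2477 = 11425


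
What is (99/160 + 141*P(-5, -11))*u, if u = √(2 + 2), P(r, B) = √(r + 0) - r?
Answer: 112899/80 + 282*I*√5 ≈ 1411.2 + 630.57*I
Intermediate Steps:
P(r, B) = √r - r
u = 2 (u = √4 = 2)
(99/160 + 141*P(-5, -11))*u = (99/160 + 141*(√(-5) - 1*(-5)))*2 = (99*(1/160) + 141*(I*√5 + 5))*2 = (99/160 + 141*(5 + I*√5))*2 = (99/160 + (705 + 141*I*√5))*2 = (112899/160 + 141*I*√5)*2 = 112899/80 + 282*I*√5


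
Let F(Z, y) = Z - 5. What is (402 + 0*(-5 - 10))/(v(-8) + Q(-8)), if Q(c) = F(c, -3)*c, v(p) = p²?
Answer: 67/28 ≈ 2.3929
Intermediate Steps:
F(Z, y) = -5 + Z
Q(c) = c*(-5 + c) (Q(c) = (-5 + c)*c = c*(-5 + c))
(402 + 0*(-5 - 10))/(v(-8) + Q(-8)) = (402 + 0*(-5 - 10))/((-8)² - 8*(-5 - 8)) = (402 + 0*(-15))/(64 - 8*(-13)) = (402 + 0)/(64 + 104) = 402/168 = 402*(1/168) = 67/28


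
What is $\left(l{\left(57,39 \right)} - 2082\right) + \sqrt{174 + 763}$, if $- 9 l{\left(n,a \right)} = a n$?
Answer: $-2329 + \sqrt{937} \approx -2298.4$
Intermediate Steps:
$l{\left(n,a \right)} = - \frac{a n}{9}$
$\left(l{\left(57,39 \right)} - 2082\right) + \sqrt{174 + 763} = \left(\left(- \frac{1}{9}\right) 39 \cdot 57 - 2082\right) + \sqrt{174 + 763} = \left(-247 - 2082\right) + \sqrt{937} = -2329 + \sqrt{937}$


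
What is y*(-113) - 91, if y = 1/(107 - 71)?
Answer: -3389/36 ≈ -94.139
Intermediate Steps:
y = 1/36 ≈ 0.027778
y*(-113) - 91 = (1/36)*(-113) - 91 = -113/36 - 91 = -3389/36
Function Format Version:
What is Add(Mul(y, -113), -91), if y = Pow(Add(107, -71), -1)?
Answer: Rational(-3389, 36) ≈ -94.139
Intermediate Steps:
y = Rational(1, 36) (y = Pow(36, -1) = Rational(1, 36) ≈ 0.027778)
Add(Mul(y, -113), -91) = Add(Mul(Rational(1, 36), -113), -91) = Add(Rational(-113, 36), -91) = Rational(-3389, 36)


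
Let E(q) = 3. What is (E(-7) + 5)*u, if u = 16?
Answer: 128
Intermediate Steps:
(E(-7) + 5)*u = (3 + 5)*16 = 8*16 = 128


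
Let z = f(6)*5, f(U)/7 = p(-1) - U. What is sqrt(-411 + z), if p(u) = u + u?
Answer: I*sqrt(691) ≈ 26.287*I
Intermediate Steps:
p(u) = 2*u
f(U) = -14 - 7*U (f(U) = 7*(2*(-1) - U) = 7*(-2 - U) = -14 - 7*U)
z = -280 (z = (-14 - 7*6)*5 = (-14 - 42)*5 = -56*5 = -280)
sqrt(-411 + z) = sqrt(-411 - 280) = sqrt(-691) = I*sqrt(691)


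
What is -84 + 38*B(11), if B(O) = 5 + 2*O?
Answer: 942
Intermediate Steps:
-84 + 38*B(11) = -84 + 38*(5 + 2*11) = -84 + 38*(5 + 22) = -84 + 38*27 = -84 + 1026 = 942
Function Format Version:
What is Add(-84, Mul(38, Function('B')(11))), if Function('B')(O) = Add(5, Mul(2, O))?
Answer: 942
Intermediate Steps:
Add(-84, Mul(38, Function('B')(11))) = Add(-84, Mul(38, Add(5, Mul(2, 11)))) = Add(-84, Mul(38, Add(5, 22))) = Add(-84, Mul(38, 27)) = Add(-84, 1026) = 942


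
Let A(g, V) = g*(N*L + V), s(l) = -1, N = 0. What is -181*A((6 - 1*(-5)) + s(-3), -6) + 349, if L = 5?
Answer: 11209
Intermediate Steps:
A(g, V) = V*g (A(g, V) = g*(0*5 + V) = g*(0 + V) = g*V = V*g)
-181*A((6 - 1*(-5)) + s(-3), -6) + 349 = -(-1086)*((6 - 1*(-5)) - 1) + 349 = -(-1086)*((6 + 5) - 1) + 349 = -(-1086)*(11 - 1) + 349 = -(-1086)*10 + 349 = -181*(-60) + 349 = 10860 + 349 = 11209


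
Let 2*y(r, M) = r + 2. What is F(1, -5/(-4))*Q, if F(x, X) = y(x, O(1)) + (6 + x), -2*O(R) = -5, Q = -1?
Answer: -17/2 ≈ -8.5000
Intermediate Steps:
O(R) = 5/2 (O(R) = -1/2*(-5) = 5/2)
y(r, M) = 1 + r/2 (y(r, M) = (r + 2)/2 = (2 + r)/2 = 1 + r/2)
F(x, X) = 7 + 3*x/2 (F(x, X) = (1 + x/2) + (6 + x) = 7 + 3*x/2)
F(1, -5/(-4))*Q = (7 + (3/2)*1)*(-1) = (7 + 3/2)*(-1) = (17/2)*(-1) = -17/2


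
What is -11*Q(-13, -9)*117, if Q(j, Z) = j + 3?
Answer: 12870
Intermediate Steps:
Q(j, Z) = 3 + j
-11*Q(-13, -9)*117 = -11*(3 - 13)*117 = -11*(-10)*117 = 110*117 = 12870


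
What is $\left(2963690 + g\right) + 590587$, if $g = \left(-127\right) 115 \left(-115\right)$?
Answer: $5233852$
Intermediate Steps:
$g = 1679575$ ($g = \left(-14605\right) \left(-115\right) = 1679575$)
$\left(2963690 + g\right) + 590587 = \left(2963690 + 1679575\right) + 590587 = 4643265 + 590587 = 5233852$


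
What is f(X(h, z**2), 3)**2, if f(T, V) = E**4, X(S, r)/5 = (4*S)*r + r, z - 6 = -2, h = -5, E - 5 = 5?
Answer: 100000000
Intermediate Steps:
E = 10 (E = 5 + 5 = 10)
z = 4 (z = 6 - 2 = 4)
X(S, r) = 5*r + 20*S*r (X(S, r) = 5*((4*S)*r + r) = 5*(4*S*r + r) = 5*(r + 4*S*r) = 5*r + 20*S*r)
f(T, V) = 10000 (f(T, V) = 10**4 = 10000)
f(X(h, z**2), 3)**2 = 10000**2 = 100000000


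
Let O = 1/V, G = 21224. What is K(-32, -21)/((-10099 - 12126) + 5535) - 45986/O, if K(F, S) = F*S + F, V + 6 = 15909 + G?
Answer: -2849520788582/1669 ≈ -1.7073e+9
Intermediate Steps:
V = 37127 (V = -6 + (15909 + 21224) = -6 + 37133 = 37127)
K(F, S) = F + F*S
O = 1/37127 ≈ 2.6935e-5
K(-32, -21)/((-10099 - 12126) + 5535) - 45986/O = (-32*(1 - 21))/((-10099 - 12126) + 5535) - 45986/1/37127 = (-32*(-20))/(-22225 + 5535) - 45986*37127 = 640/(-16690) - 1707322222 = 640*(-1/16690) - 1707322222 = -64/1669 - 1707322222 = -2849520788582/1669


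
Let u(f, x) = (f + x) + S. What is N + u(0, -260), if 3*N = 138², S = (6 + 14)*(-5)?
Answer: 5988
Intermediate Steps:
S = -100 (S = 20*(-5) = -100)
N = 6348 (N = (⅓)*138² = (⅓)*19044 = 6348)
u(f, x) = -100 + f + x (u(f, x) = (f + x) - 100 = -100 + f + x)
N + u(0, -260) = 6348 + (-100 + 0 - 260) = 6348 - 360 = 5988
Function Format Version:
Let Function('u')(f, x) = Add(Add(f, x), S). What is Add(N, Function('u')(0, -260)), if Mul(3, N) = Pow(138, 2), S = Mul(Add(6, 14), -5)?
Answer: 5988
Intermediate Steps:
S = -100 (S = Mul(20, -5) = -100)
N = 6348 (N = Mul(Rational(1, 3), Pow(138, 2)) = Mul(Rational(1, 3), 19044) = 6348)
Function('u')(f, x) = Add(-100, f, x) (Function('u')(f, x) = Add(Add(f, x), -100) = Add(-100, f, x))
Add(N, Function('u')(0, -260)) = Add(6348, Add(-100, 0, -260)) = Add(6348, -360) = 5988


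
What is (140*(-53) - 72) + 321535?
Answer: 314043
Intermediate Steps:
(140*(-53) - 72) + 321535 = (-7420 - 72) + 321535 = -7492 + 321535 = 314043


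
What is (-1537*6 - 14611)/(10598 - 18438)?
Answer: 23833/7840 ≈ 3.0399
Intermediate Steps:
(-1537*6 - 14611)/(10598 - 18438) = (-9222 - 14611)/(-7840) = -23833*(-1/7840) = 23833/7840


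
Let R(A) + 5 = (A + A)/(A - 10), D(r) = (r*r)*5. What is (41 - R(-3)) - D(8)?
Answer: -3568/13 ≈ -274.46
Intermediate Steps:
D(r) = 5*r² (D(r) = r²*5 = 5*r²)
R(A) = -5 + 2*A/(-10 + A) (R(A) = -5 + (A + A)/(A - 10) = -5 + (2*A)/(-10 + A) = -5 + 2*A/(-10 + A))
(41 - R(-3)) - D(8) = (41 - (50 - 3*(-3))/(-10 - 3)) - 5*8² = (41 - (50 + 9)/(-13)) - 5*64 = (41 - (-1)*59/13) - 1*320 = (41 - 1*(-59/13)) - 320 = (41 + 59/13) - 320 = 592/13 - 320 = -3568/13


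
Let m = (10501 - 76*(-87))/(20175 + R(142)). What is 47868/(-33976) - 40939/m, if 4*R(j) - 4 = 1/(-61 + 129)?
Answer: -954192986689365/19768663792 ≈ -48268.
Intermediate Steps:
R(j) = 273/272 (R(j) = 1 + 1/(4*(-61 + 129)) = 1 + (¼)/68 = 1 + (¼)*(1/68) = 1 + 1/272 = 273/272)
m = 4654736/5487873 (m = (10501 - 76*(-87))/(20175 + 273/272) = (10501 + 6612)/(5487873/272) = 17113*(272/5487873) = 4654736/5487873 ≈ 0.84819)
47868/(-33976) - 40939/m = 47868/(-33976) - 40939/4654736/5487873 = 47868*(-1/33976) - 40939*5487873/4654736 = -11967/8494 - 224668032747/4654736 = -954192986689365/19768663792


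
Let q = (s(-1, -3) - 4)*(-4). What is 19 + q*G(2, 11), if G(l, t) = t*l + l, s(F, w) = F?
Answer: 499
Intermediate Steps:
G(l, t) = l + l*t (G(l, t) = l*t + l = l + l*t)
q = 20 (q = (-1 - 4)*(-4) = -5*(-4) = 20)
19 + q*G(2, 11) = 19 + 20*(2*(1 + 11)) = 19 + 20*(2*12) = 19 + 20*24 = 19 + 480 = 499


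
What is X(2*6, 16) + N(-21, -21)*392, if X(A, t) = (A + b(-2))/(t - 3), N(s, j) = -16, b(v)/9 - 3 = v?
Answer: -81515/13 ≈ -6270.4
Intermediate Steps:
b(v) = 27 + 9*v
X(A, t) = (9 + A)/(-3 + t) (X(A, t) = (A + (27 + 9*(-2)))/(t - 3) = (A + (27 - 18))/(-3 + t) = (A + 9)/(-3 + t) = (9 + A)/(-3 + t))
X(2*6, 16) + N(-21, -21)*392 = (9 + 2*6)/(-3 + 16) - 16*392 = (9 + 12)/13 - 6272 = (1/13)*21 - 6272 = 21/13 - 6272 = -81515/13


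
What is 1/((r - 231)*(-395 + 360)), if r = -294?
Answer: 1/18375 ≈ 5.4422e-5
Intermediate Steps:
1/((r - 231)*(-395 + 360)) = 1/((-294 - 231)*(-395 + 360)) = 1/(-525*(-35)) = 1/18375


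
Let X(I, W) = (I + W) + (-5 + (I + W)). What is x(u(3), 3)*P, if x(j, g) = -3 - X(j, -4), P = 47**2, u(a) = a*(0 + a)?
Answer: -17672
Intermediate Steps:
u(a) = a**2 (u(a) = a*a = a**2)
P = 2209
X(I, W) = -5 + 2*I + 2*W (X(I, W) = (I + W) + (-5 + I + W) = -5 + 2*I + 2*W)
x(j, g) = 10 - 2*j (x(j, g) = -3 - (-5 + 2*j + 2*(-4)) = -3 - (-5 + 2*j - 8) = -3 - (-13 + 2*j) = -3 + (13 - 2*j) = 10 - 2*j)
x(u(3), 3)*P = (10 - 2*3**2)*2209 = (10 - 2*9)*2209 = (10 - 18)*2209 = -8*2209 = -17672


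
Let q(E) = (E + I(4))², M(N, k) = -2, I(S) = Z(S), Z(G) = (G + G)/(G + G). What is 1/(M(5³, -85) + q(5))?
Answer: 1/34 ≈ 0.029412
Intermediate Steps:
Z(G) = 1 (Z(G) = (2*G)/((2*G)) = (2*G)*(1/(2*G)) = 1)
I(S) = 1
q(E) = (1 + E)² (q(E) = (E + 1)² = (1 + E)²)
1/(M(5³, -85) + q(5)) = 1/(-2 + (1 + 5)²) = 1/(-2 + 6²) = 1/(-2 + 36) = 1/34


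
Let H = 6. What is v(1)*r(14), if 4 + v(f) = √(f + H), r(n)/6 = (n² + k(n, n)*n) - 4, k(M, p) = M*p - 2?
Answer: -69792 + 17448*√7 ≈ -23629.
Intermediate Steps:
k(M, p) = -2 + M*p
r(n) = -24 + 6*n² + 6*n*(-2 + n²) (r(n) = 6*((n² + (-2 + n*n)*n) - 4) = 6*((n² + (-2 + n²)*n) - 4) = 6*((n² + n*(-2 + n²)) - 4) = 6*(-4 + n² + n*(-2 + n²)) = -24 + 6*n² + 6*n*(-2 + n²))
v(f) = -4 + √(6 + f) (v(f) = -4 + √(f + 6) = -4 + √(6 + f))
v(1)*r(14) = (-4 + √(6 + 1))*(-24 + 6*14² + 6*14*(-2 + 14²)) = (-4 + √7)*(-24 + 6*196 + 6*14*(-2 + 196)) = (-4 + √7)*(-24 + 1176 + 6*14*194) = (-4 + √7)*(-24 + 1176 + 16296) = (-4 + √7)*17448 = -69792 + 17448*√7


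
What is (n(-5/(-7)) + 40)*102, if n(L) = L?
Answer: 29070/7 ≈ 4152.9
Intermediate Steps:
(n(-5/(-7)) + 40)*102 = (-5/(-7) + 40)*102 = (-5*(-⅐) + 40)*102 = (5/7 + 40)*102 = (285/7)*102 = 29070/7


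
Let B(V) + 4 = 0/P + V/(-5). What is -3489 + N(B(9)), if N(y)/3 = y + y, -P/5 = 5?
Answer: -17619/5 ≈ -3523.8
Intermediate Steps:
P = -25 (P = -5*5 = -25)
B(V) = -4 - V/5 (B(V) = -4 + (0/(-25) + V/(-5)) = -4 + (0*(-1/25) + V*(-1/5)) = -4 + (0 - V/5) = -4 - V/5)
N(y) = 6*y (N(y) = 3*(y + y) = 3*(2*y) = 6*y)
-3489 + N(B(9)) = -3489 + 6*(-4 - 1/5*9) = -3489 + 6*(-4 - 9/5) = -3489 + 6*(-29/5) = -3489 - 174/5 = -17619/5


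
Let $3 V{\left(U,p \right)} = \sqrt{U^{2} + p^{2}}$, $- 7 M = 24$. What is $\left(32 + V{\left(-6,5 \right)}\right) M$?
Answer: $- \frac{768}{7} - \frac{8 \sqrt{61}}{7} \approx -118.64$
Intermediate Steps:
$M = - \frac{24}{7}$ ($M = \left(- \frac{1}{7}\right) 24 = - \frac{24}{7} \approx -3.4286$)
$V{\left(U,p \right)} = \frac{\sqrt{U^{2} + p^{2}}}{3}$
$\left(32 + V{\left(-6,5 \right)}\right) M = \left(32 + \frac{\sqrt{\left(-6\right)^{2} + 5^{2}}}{3}\right) \left(- \frac{24}{7}\right) = \left(32 + \frac{\sqrt{36 + 25}}{3}\right) \left(- \frac{24}{7}\right) = \left(32 + \frac{\sqrt{61}}{3}\right) \left(- \frac{24}{7}\right) = - \frac{768}{7} - \frac{8 \sqrt{61}}{7}$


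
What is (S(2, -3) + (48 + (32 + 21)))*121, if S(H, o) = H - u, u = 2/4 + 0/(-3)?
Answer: 24805/2 ≈ 12403.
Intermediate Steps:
u = ½ (u = 2*(¼) + 0*(-⅓) = ½ + 0 = ½ ≈ 0.50000)
S(H, o) = -½ + H (S(H, o) = H - 1*½ = H - ½ = -½ + H)
(S(2, -3) + (48 + (32 + 21)))*121 = ((-½ + 2) + (48 + (32 + 21)))*121 = (3/2 + (48 + 53))*121 = (3/2 + 101)*121 = (205/2)*121 = 24805/2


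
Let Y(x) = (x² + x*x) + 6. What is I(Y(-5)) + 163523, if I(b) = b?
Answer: 163579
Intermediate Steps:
Y(x) = 6 + 2*x² (Y(x) = (x² + x²) + 6 = 2*x² + 6 = 6 + 2*x²)
I(Y(-5)) + 163523 = (6 + 2*(-5)²) + 163523 = (6 + 2*25) + 163523 = (6 + 50) + 163523 = 56 + 163523 = 163579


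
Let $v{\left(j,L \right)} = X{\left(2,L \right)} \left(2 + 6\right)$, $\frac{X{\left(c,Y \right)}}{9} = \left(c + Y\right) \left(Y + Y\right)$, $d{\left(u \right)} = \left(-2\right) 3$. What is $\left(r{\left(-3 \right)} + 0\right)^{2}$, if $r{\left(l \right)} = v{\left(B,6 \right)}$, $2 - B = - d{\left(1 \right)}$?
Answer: $47775744$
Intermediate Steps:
$d{\left(u \right)} = -6$
$X{\left(c,Y \right)} = 18 Y \left(Y + c\right)$ ($X{\left(c,Y \right)} = 9 \left(c + Y\right) \left(Y + Y\right) = 9 \left(Y + c\right) 2 Y = 9 \cdot 2 Y \left(Y + c\right) = 18 Y \left(Y + c\right)$)
$B = -4$ ($B = 2 - \left(-1\right) \left(-6\right) = 2 - 6 = -4$)
$v{\left(j,L \right)} = 144 L \left(2 + L\right)$ ($v{\left(j,L \right)} = 18 L \left(L + 2\right) \left(2 + 6\right) = 18 L \left(2 + L\right) 8 = 144 L \left(2 + L\right)$)
$r{\left(l \right)} = 6912$ ($r{\left(l \right)} = 144 \cdot 6 \left(2 + 6\right) = 144 \cdot 6 \cdot 8 = 6912$)
$\left(r{\left(-3 \right)} + 0\right)^{2} = \left(6912 + 0\right)^{2} = 6912^{2} = 47775744$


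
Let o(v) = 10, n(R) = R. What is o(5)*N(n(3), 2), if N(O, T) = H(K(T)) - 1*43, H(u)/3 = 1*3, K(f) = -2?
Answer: -340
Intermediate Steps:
H(u) = 9 (H(u) = 3*(1*3) = 3*3 = 9)
N(O, T) = -34 (N(O, T) = 9 - 1*43 = 9 - 43 = -34)
o(5)*N(n(3), 2) = 10*(-34) = -340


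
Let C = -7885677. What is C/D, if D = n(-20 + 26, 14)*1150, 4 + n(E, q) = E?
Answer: -7885677/2300 ≈ -3428.6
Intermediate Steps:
n(E, q) = -4 + E
D = 2300 (D = (-4 + (-20 + 26))*1150 = (-4 + 6)*1150 = 2*1150 = 2300)
C/D = -7885677/2300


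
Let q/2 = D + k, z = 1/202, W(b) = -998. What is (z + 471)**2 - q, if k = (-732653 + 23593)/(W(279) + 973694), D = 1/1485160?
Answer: 51081888528218020712/230257161891615 ≈ 2.2185e+5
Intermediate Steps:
D = 1/1485160 ≈ 6.7333e-7
z = 1/202 ≈ 0.0049505
k = -177265/243174 (k = (-732653 + 23593)/(-998 + 973694) = -709060/972696 = -709060*1/972696 = -177265/243174 ≈ -0.72896)
q = -131633322113/90288074460 (q = 2*(1/1485160 - 177265/243174) = 2*(-131633322113/180576148920) = -131633322113/90288074460 ≈ -1.4579)
(z + 471)**2 - q = (1/202 + 471)**2 - 1*(-131633322113/90288074460) = (95143/202)**2 + 131633322113/90288074460 = 9052190449/40804 + 131633322113/90288074460 = 51081888528218020712/230257161891615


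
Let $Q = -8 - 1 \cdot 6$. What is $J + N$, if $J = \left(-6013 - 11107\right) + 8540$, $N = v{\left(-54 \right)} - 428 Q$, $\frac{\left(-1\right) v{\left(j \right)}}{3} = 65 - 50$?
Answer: $-2633$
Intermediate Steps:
$Q = -14$ ($Q = -8 - 6 = -14$)
$v{\left(j \right)} = -45$ ($v{\left(j \right)} = - 3 \left(65 - 50\right) = \left(-3\right) 15 = -45$)
$N = 5947$ ($N = -45 - 428 \left(-14\right) = -45 - -5992 = -45 + 5992 = 5947$)
$J = -8580$ ($J = -17120 + 8540 = -8580$)
$J + N = -8580 + 5947 = -2633$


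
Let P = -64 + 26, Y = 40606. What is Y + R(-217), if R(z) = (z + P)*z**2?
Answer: -11967089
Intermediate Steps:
P = -38
R(z) = z**2*(-38 + z) (R(z) = (z - 38)*z**2 = (-38 + z)*z**2 = z**2*(-38 + z))
Y + R(-217) = 40606 + (-217)**2*(-38 - 217) = 40606 + 47089*(-255) = 40606 - 12007695 = -11967089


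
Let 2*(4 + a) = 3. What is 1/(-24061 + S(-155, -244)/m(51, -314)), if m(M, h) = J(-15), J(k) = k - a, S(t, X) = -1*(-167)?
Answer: -25/601859 ≈ -4.1538e-5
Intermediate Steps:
a = -5/2 (a = -4 + (½)*3 = -4 + 3/2 = -5/2 ≈ -2.5000)
S(t, X) = 167
J(k) = 5/2 + k (J(k) = k - 1*(-5/2) = k + 5/2 = 5/2 + k)
m(M, h) = -25/2 (m(M, h) = 5/2 - 15 = -25/2)
1/(-24061 + S(-155, -244)/m(51, -314)) = 1/(-24061 + 167/(-25/2)) = 1/(-24061 + 167*(-2/25)) = 1/(-24061 - 334/25) = 1/(-601859/25) = -25/601859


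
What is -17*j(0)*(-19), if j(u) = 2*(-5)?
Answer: -3230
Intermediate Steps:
j(u) = -10
-17*j(0)*(-19) = -17*(-10)*(-19) = 170*(-19) = -3230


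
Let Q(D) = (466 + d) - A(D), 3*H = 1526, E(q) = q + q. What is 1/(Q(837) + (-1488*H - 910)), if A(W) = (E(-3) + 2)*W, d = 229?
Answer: -1/753763 ≈ -1.3267e-6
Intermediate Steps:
E(q) = 2*q
H = 1526/3 (H = (⅓)*1526 = 1526/3 ≈ 508.67)
A(W) = -4*W (A(W) = (2*(-3) + 2)*W = (-6 + 2)*W = -4*W)
Q(D) = 695 + 4*D (Q(D) = (466 + 229) - (-4)*D = 695 + 4*D)
1/(Q(837) + (-1488*H - 910)) = 1/((695 + 4*837) + (-1488*1526/3 - 910)) = 1/((695 + 3348) + (-756896 - 910)) = 1/(4043 - 757806) = 1/(-753763) = -1/753763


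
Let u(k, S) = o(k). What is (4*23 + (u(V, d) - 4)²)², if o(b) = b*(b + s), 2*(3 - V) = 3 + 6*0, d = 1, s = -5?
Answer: 8071281/256 ≈ 31528.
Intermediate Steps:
V = 3/2 (V = 3 - (3 + 6*0)/2 = 3 - (3 + 0)/2 = 3 - ½*3 = 3 - 3/2 = 3/2 ≈ 1.5000)
o(b) = b*(-5 + b) (o(b) = b*(b - 5) = b*(-5 + b))
u(k, S) = k*(-5 + k)
(4*23 + (u(V, d) - 4)²)² = (4*23 + (3*(-5 + 3/2)/2 - 4)²)² = (92 + ((3/2)*(-7/2) - 4)²)² = (92 + (-21/4 - 4)²)² = (92 + (-37/4)²)² = (92 + 1369/16)² = (2841/16)² = 8071281/256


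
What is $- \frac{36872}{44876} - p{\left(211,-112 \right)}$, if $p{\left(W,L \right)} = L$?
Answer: $\frac{1247310}{11219} \approx 111.18$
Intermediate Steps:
$- \frac{36872}{44876} - p{\left(211,-112 \right)} = - \frac{36872}{44876} - -112 = \left(-36872\right) \frac{1}{44876} + 112 = - \frac{9218}{11219} + 112 = \frac{1247310}{11219}$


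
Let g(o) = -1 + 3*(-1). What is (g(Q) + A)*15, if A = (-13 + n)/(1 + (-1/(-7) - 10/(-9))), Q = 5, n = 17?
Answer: -2370/71 ≈ -33.380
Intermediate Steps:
g(o) = -4 (g(o) = -1 - 3 = -4)
A = 126/71 (A = (-13 + 17)/(1 + (-1/(-7) - 10/(-9))) = 4/(1 + (-1*(-⅐) - 10*(-⅑))) = 4/(1 + (⅐ + 10/9)) = 4/(1 + 79/63) = 4/(142/63) = 4*(63/142) = 126/71 ≈ 1.7746)
(g(Q) + A)*15 = (-4 + 126/71)*15 = -158/71*15 = -2370/71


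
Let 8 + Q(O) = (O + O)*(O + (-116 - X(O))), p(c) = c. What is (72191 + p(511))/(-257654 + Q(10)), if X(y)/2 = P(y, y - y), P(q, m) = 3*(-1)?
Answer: -12117/43277 ≈ -0.27999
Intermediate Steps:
P(q, m) = -3
X(y) = -6 (X(y) = 2*(-3) = -6)
Q(O) = -8 + 2*O*(-110 + O) (Q(O) = -8 + (O + O)*(O + (-116 - 1*(-6))) = -8 + (2*O)*(O + (-116 + 6)) = -8 + (2*O)*(O - 110) = -8 + (2*O)*(-110 + O) = -8 + 2*O*(-110 + O))
(72191 + p(511))/(-257654 + Q(10)) = (72191 + 511)/(-257654 + (-8 - 220*10 + 2*10²)) = 72702/(-257654 + (-8 - 2200 + 2*100)) = 72702/(-257654 + (-8 - 2200 + 200)) = 72702/(-257654 - 2008) = 72702/(-259662) = 72702*(-1/259662) = -12117/43277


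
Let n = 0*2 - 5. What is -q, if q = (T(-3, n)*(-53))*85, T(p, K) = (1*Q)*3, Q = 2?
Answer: 27030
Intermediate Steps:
n = -5 (n = 0 - 5 = -5)
T(p, K) = 6 (T(p, K) = (1*2)*3 = 2*3 = 6)
q = -27030 (q = (6*(-53))*85 = -318*85 = -27030)
-q = -1*(-27030) = 27030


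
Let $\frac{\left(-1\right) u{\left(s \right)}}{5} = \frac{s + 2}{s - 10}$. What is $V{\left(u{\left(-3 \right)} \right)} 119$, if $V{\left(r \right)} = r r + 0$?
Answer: $\frac{2975}{169} \approx 17.604$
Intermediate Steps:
$u{\left(s \right)} = - \frac{5 \left(2 + s\right)}{-10 + s}$ ($u{\left(s \right)} = - 5 \frac{s + 2}{s - 10} = - 5 \frac{2 + s}{s - 10} = - 5 \frac{2 + s}{-10 + s} = - \frac{5 \left(2 + s\right)}{-10 + s}$)
$V{\left(r \right)} = r^{2}$ ($V{\left(r \right)} = r^{2} + 0 = r^{2}$)
$V{\left(u{\left(-3 \right)} \right)} 119 = \left(\frac{5 \left(-2 - -3\right)}{-10 - 3}\right)^{2} \cdot 119 = \left(\frac{5 \left(-2 + 3\right)}{-13}\right)^{2} \cdot 119 = \left(5 \left(- \frac{1}{13}\right) 1\right)^{2} \cdot 119 = \left(- \frac{5}{13}\right)^{2} \cdot 119 = \frac{25}{169} \cdot 119 = \frac{2975}{169}$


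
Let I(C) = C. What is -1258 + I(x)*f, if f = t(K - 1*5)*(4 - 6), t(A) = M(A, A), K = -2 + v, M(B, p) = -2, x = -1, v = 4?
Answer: -1262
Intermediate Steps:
K = 2 (K = -2 + 4 = 2)
t(A) = -2
f = 4 (f = -2*(4 - 6) = -2*(-2) = 4)
-1258 + I(x)*f = -1258 - 1*4 = -1258 - 4 = -1262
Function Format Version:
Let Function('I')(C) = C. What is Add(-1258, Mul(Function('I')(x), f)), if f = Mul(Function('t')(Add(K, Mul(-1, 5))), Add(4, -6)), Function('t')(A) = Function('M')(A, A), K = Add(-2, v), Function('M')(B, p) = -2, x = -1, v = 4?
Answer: -1262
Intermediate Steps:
K = 2 (K = Add(-2, 4) = 2)
Function('t')(A) = -2
f = 4 (f = Mul(-2, Add(4, -6)) = Mul(-2, -2) = 4)
Add(-1258, Mul(Function('I')(x), f)) = Add(-1258, Mul(-1, 4)) = Add(-1258, -4) = -1262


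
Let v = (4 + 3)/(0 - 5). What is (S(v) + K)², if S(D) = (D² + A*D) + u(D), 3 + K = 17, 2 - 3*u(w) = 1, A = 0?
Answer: 1493284/5625 ≈ 265.47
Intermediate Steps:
u(w) = ⅓ (u(w) = ⅔ - ⅓*1 = ⅔ - ⅓ = ⅓)
v = -7/5 (v = 7/(-5) = 7*(-⅕) = -7/5 ≈ -1.4000)
K = 14 (K = -3 + 17 = 14)
S(D) = ⅓ + D² (S(D) = (D² + 0*D) + ⅓ = (D² + 0) + ⅓ = D² + ⅓ = ⅓ + D²)
(S(v) + K)² = ((⅓ + (-7/5)²) + 14)² = ((⅓ + 49/25) + 14)² = (172/75 + 14)² = (1222/75)² = 1493284/5625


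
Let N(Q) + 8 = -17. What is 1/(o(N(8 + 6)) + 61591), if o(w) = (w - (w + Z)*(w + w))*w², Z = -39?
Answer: -1/1954034 ≈ -5.1176e-7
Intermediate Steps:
N(Q) = -25 (N(Q) = -8 - 17 = -25)
o(w) = w²*(w - 2*w*(-39 + w)) (o(w) = (w - (w - 39)*(w + w))*w² = (w - (-39 + w)*2*w)*w² = (w - 2*w*(-39 + w))*w² = w²*(w - 2*w*(-39 + w)))
1/(o(N(8 + 6)) + 61591) = 1/((-25)³*(79 - 2*(-25)) + 61591) = 1/(-15625*(79 + 50) + 61591) = 1/(-15625*129 + 61591) = 1/(-2015625 + 61591) = 1/(-1954034) = -1/1954034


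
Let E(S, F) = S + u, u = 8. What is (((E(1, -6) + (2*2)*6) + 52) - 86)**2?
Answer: 1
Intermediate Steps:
E(S, F) = 8 + S (E(S, F) = S + 8 = 8 + S)
(((E(1, -6) + (2*2)*6) + 52) - 86)**2 = ((((8 + 1) + (2*2)*6) + 52) - 86)**2 = (((9 + 4*6) + 52) - 86)**2 = (((9 + 24) + 52) - 86)**2 = ((33 + 52) - 86)**2 = (85 - 86)**2 = (-1)**2 = 1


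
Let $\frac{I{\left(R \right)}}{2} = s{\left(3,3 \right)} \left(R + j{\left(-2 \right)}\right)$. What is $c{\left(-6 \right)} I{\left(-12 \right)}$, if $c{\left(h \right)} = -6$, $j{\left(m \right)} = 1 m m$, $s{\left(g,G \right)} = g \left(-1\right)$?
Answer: $-288$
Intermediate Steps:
$s{\left(g,G \right)} = - g$
$j{\left(m \right)} = m^{2}$ ($j{\left(m \right)} = m m = m^{2}$)
$I{\left(R \right)} = -24 - 6 R$ ($I{\left(R \right)} = 2 \left(-1\right) 3 \left(R + \left(-2\right)^{2}\right) = 2 \left(- 3 \left(R + 4\right)\right) = 2 \left(- 3 \left(4 + R\right)\right) = 2 \left(-12 - 3 R\right) = -24 - 6 R$)
$c{\left(-6 \right)} I{\left(-12 \right)} = - 6 \left(-24 - -72\right) = - 6 \left(-24 + 72\right) = \left(-6\right) 48 = -288$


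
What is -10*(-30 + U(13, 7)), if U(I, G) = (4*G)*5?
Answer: -1100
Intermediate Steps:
U(I, G) = 20*G
-10*(-30 + U(13, 7)) = -10*(-30 + 20*7) = -10*(-30 + 140) = -10*110 = -1100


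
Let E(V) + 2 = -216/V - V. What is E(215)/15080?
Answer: -46871/3242200 ≈ -0.014457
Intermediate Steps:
E(V) = -2 - V - 216/V (E(V) = -2 + (-216/V - V) = -2 + (-V - 216/V) = -2 - V - 216/V)
E(215)/15080 = (-2 - 1*215 - 216/215)/15080 = (-2 - 215 - 216*1/215)*(1/15080) = (-2 - 215 - 216/215)*(1/15080) = -46871/215*1/15080 = -46871/3242200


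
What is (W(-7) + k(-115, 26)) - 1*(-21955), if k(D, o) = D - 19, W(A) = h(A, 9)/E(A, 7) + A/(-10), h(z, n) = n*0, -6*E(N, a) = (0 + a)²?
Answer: 218217/10 ≈ 21822.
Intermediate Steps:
E(N, a) = -a²/6 (E(N, a) = -(0 + a)²/6 = -a²/6)
h(z, n) = 0
W(A) = -A/10 (W(A) = 0/((-⅙*7²)) + A/(-10) = 0/((-⅙*49)) + A*(-⅒) = 0/(-49/6) - A/10 = 0*(-6/49) - A/10 = 0 - A/10 = -A/10)
k(D, o) = -19 + D
(W(-7) + k(-115, 26)) - 1*(-21955) = (-⅒*(-7) + (-19 - 115)) - 1*(-21955) = (7/10 - 134) + 21955 = -1333/10 + 21955 = 218217/10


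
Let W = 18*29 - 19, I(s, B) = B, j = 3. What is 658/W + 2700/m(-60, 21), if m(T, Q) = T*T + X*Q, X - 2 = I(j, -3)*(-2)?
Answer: 319787/157942 ≈ 2.0247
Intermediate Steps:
X = 8 (X = 2 - 3*(-2) = 2 + 6 = 8)
m(T, Q) = T² + 8*Q (m(T, Q) = T*T + 8*Q = T² + 8*Q)
W = 503 (W = 522 - 19 = 503)
658/W + 2700/m(-60, 21) = 658/503 + 2700/((-60)² + 8*21) = 658*(1/503) + 2700/(3600 + 168) = 658/503 + 2700/3768 = 658/503 + 2700*(1/3768) = 658/503 + 225/314 = 319787/157942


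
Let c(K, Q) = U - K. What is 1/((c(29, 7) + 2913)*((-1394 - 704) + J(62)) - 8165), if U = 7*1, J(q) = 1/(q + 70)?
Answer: -132/801696865 ≈ -1.6465e-7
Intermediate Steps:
J(q) = 1/(70 + q)
U = 7
c(K, Q) = 7 - K
1/((c(29, 7) + 2913)*((-1394 - 704) + J(62)) - 8165) = 1/(((7 - 1*29) + 2913)*((-1394 - 704) + 1/(70 + 62)) - 8165) = 1/(((7 - 29) + 2913)*(-2098 + 1/132) - 8165) = 1/((-22 + 2913)*(-2098 + 1/132) - 8165) = 1/(2891*(-276935/132) - 8165) = 1/(-800619085/132 - 8165) = 1/(-801696865/132) = -132/801696865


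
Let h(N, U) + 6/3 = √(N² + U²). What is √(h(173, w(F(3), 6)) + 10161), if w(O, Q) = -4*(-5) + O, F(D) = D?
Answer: √(10159 + √30458) ≈ 101.65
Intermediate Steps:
w(O, Q) = 20 + O
h(N, U) = -2 + √(N² + U²)
√(h(173, w(F(3), 6)) + 10161) = √((-2 + √(173² + (20 + 3)²)) + 10161) = √((-2 + √(29929 + 23²)) + 10161) = √((-2 + √(29929 + 529)) + 10161) = √((-2 + √30458) + 10161) = √(10159 + √30458)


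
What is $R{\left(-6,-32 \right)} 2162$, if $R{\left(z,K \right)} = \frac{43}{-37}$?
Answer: $- \frac{92966}{37} \approx -2512.6$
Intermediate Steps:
$R{\left(z,K \right)} = - \frac{43}{37}$ ($R{\left(z,K \right)} = 43 \left(- \frac{1}{37}\right) = - \frac{43}{37}$)
$R{\left(-6,-32 \right)} 2162 = \left(- \frac{43}{37}\right) 2162 = - \frac{92966}{37}$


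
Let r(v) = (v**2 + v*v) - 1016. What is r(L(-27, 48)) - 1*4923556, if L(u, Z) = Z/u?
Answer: -398889820/81 ≈ -4.9246e+6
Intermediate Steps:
r(v) = -1016 + 2*v**2 (r(v) = (v**2 + v**2) - 1016 = 2*v**2 - 1016 = -1016 + 2*v**2)
r(L(-27, 48)) - 1*4923556 = (-1016 + 2*(48/(-27))**2) - 1*4923556 = (-1016 + 2*(48*(-1/27))**2) - 4923556 = (-1016 + 2*(-16/9)**2) - 4923556 = (-1016 + 2*(256/81)) - 4923556 = (-1016 + 512/81) - 4923556 = -81784/81 - 4923556 = -398889820/81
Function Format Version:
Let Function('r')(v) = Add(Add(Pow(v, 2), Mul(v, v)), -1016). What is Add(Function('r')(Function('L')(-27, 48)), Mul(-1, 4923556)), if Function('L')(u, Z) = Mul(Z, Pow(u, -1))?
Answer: Rational(-398889820, 81) ≈ -4.9246e+6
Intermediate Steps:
Function('r')(v) = Add(-1016, Mul(2, Pow(v, 2))) (Function('r')(v) = Add(Add(Pow(v, 2), Pow(v, 2)), -1016) = Add(Mul(2, Pow(v, 2)), -1016) = Add(-1016, Mul(2, Pow(v, 2))))
Add(Function('r')(Function('L')(-27, 48)), Mul(-1, 4923556)) = Add(Add(-1016, Mul(2, Pow(Mul(48, Pow(-27, -1)), 2))), Mul(-1, 4923556)) = Add(Add(-1016, Mul(2, Pow(Mul(48, Rational(-1, 27)), 2))), -4923556) = Add(Add(-1016, Mul(2, Pow(Rational(-16, 9), 2))), -4923556) = Add(Add(-1016, Mul(2, Rational(256, 81))), -4923556) = Add(Add(-1016, Rational(512, 81)), -4923556) = Add(Rational(-81784, 81), -4923556) = Rational(-398889820, 81)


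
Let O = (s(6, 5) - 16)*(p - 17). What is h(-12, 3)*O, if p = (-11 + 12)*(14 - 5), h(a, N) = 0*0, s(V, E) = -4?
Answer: 0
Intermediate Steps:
h(a, N) = 0
p = 9 (p = 1*9 = 9)
O = 160 (O = (-4 - 16)*(9 - 17) = -20*(-8) = 160)
h(-12, 3)*O = 0*160 = 0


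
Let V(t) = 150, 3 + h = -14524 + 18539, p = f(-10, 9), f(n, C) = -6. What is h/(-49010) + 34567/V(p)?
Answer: 169352687/735150 ≈ 230.36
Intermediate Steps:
p = -6
h = 4012 (h = -3 + (-14524 + 18539) = -3 + 4015 = 4012)
h/(-49010) + 34567/V(p) = 4012/(-49010) + 34567/150 = 4012*(-1/49010) + 34567*(1/150) = -2006/24505 + 34567/150 = 169352687/735150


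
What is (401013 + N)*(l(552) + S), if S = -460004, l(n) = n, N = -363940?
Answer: -17033263996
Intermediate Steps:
(401013 + N)*(l(552) + S) = (401013 - 363940)*(552 - 460004) = 37073*(-459452) = -17033263996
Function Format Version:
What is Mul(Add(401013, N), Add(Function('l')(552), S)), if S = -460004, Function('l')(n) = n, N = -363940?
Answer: -17033263996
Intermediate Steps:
Mul(Add(401013, N), Add(Function('l')(552), S)) = Mul(Add(401013, -363940), Add(552, -460004)) = Mul(37073, -459452) = -17033263996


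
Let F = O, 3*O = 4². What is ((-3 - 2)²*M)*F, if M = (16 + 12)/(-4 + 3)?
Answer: -11200/3 ≈ -3733.3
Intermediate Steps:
M = -28 (M = 28/(-1) = 28*(-1) = -28)
O = 16/3 (O = (⅓)*4² = (⅓)*16 = 16/3 ≈ 5.3333)
F = 16/3 ≈ 5.3333
((-3 - 2)²*M)*F = ((-3 - 2)²*(-28))*(16/3) = ((-5)²*(-28))*(16/3) = (25*(-28))*(16/3) = -700*16/3 = -11200/3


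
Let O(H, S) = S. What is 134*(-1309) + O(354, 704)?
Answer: -174702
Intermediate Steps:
134*(-1309) + O(354, 704) = 134*(-1309) + 704 = -175406 + 704 = -174702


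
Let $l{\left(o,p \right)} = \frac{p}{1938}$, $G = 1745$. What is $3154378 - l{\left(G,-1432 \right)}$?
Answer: $\frac{3056592998}{969} \approx 3.1544 \cdot 10^{6}$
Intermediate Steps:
$l{\left(o,p \right)} = \frac{p}{1938}$ ($l{\left(o,p \right)} = p \frac{1}{1938} = \frac{p}{1938}$)
$3154378 - l{\left(G,-1432 \right)} = 3154378 - \frac{1}{1938} \left(-1432\right) = 3154378 - - \frac{716}{969} = 3154378 + \frac{716}{969} = \frac{3056592998}{969}$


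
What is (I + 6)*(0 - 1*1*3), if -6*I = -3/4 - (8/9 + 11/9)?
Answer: -1399/72 ≈ -19.431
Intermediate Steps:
I = 103/216 (I = -(-3/4 - (8/9 + 11/9))/6 = -(-3*¼ - (8*(⅑) + 11*(⅑)))/6 = -(-¾ - (8/9 + 11/9))/6 = -(-¾ - 1*19/9)/6 = -(-¾ - 19/9)/6 = -⅙*(-103/36) = 103/216 ≈ 0.47685)
(I + 6)*(0 - 1*1*3) = (103/216 + 6)*(0 - 1*1*3) = 1399*(0 - 1*3)/216 = 1399*(0 - 3)/216 = (1399/216)*(-3) = -1399/72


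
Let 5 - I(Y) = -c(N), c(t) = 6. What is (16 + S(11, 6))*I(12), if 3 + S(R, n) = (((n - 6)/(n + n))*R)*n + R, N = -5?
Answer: 264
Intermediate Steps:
S(R, n) = -3 + R + R*(-6 + n)/2 (S(R, n) = -3 + ((((n - 6)/(n + n))*R)*n + R) = -3 + ((((-6 + n)/((2*n)))*R)*n + R) = -3 + ((((-6 + n)*(1/(2*n)))*R)*n + R) = -3 + ((((-6 + n)/(2*n))*R)*n + R) = -3 + ((R*(-6 + n)/(2*n))*n + R) = -3 + (R*(-6 + n)/2 + R) = -3 + (R + R*(-6 + n)/2) = -3 + R + R*(-6 + n)/2)
I(Y) = 11 (I(Y) = 5 - (-1)*6 = 5 - 1*(-6) = 5 + 6 = 11)
(16 + S(11, 6))*I(12) = (16 + (-3 - 2*11 + (½)*11*6))*11 = (16 + (-3 - 22 + 33))*11 = (16 + 8)*11 = 24*11 = 264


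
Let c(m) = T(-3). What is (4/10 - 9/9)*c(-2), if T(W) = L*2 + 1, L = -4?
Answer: 21/5 ≈ 4.2000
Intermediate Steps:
T(W) = -7 (T(W) = -4*2 + 1 = -8 + 1 = -7)
c(m) = -7
(4/10 - 9/9)*c(-2) = (4/10 - 9/9)*(-7) = (4*(⅒) - 9*⅑)*(-7) = (⅖ - 1)*(-7) = -⅗*(-7) = 21/5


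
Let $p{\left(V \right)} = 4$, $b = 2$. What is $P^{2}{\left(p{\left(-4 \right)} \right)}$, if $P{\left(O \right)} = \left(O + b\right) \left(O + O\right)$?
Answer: $2304$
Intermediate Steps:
$P{\left(O \right)} = 2 O \left(2 + O\right)$ ($P{\left(O \right)} = \left(O + 2\right) \left(O + O\right) = \left(2 + O\right) 2 O = 2 O \left(2 + O\right)$)
$P^{2}{\left(p{\left(-4 \right)} \right)} = \left(2 \cdot 4 \left(2 + 4\right)\right)^{2} = \left(2 \cdot 4 \cdot 6\right)^{2} = 48^{2} = 2304$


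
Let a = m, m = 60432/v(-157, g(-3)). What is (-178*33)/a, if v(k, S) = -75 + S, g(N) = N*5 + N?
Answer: 91047/10072 ≈ 9.0396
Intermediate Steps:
g(N) = 6*N (g(N) = 5*N + N = 6*N)
m = -20144/31 (m = 60432/(-75 + 6*(-3)) = 60432/(-75 - 18) = 60432/(-93) = 60432*(-1/93) = -20144/31 ≈ -649.81)
a = -20144/31 ≈ -649.81
(-178*33)/a = (-178*33)/(-20144/31) = -5874*(-31/20144) = 91047/10072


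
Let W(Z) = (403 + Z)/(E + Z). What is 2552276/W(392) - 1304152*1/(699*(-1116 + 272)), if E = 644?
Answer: 129994823007638/39084585 ≈ 3.3260e+6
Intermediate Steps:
W(Z) = (403 + Z)/(644 + Z)
2552276/W(392) - 1304152*1/(699*(-1116 + 272)) = 2552276/(((403 + 392)/(644 + 392))) - 1304152*1/(699*(-1116 + 272)) = 2552276/((795/1036)) - 1304152/(699*(-844)) = 2552276/(((1/1036)*795)) - 1304152/(-589956) = 2552276/(795/1036) - 1304152*(-1/589956) = 2552276*(1036/795) + 326038/147489 = 2644157936/795 + 326038/147489 = 129994823007638/39084585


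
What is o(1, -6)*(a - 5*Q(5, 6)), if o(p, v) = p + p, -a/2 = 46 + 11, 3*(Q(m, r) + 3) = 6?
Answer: -218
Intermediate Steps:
Q(m, r) = -1 (Q(m, r) = -3 + (⅓)*6 = -3 + 2 = -1)
a = -114 (a = -2*(46 + 11) = -2*57 = -114)
o(p, v) = 2*p
o(1, -6)*(a - 5*Q(5, 6)) = (2*1)*(-114 - 5*(-1)) = 2*(-114 + 5) = 2*(-109) = -218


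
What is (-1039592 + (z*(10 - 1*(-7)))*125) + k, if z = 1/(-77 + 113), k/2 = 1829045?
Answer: 94268053/36 ≈ 2.6186e+6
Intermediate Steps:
k = 3658090 (k = 2*1829045 = 3658090)
z = 1/36 ≈ 0.027778
(-1039592 + (z*(10 - 1*(-7)))*125) + k = (-1039592 + ((10 - 1*(-7))/36)*125) + 3658090 = (-1039592 + ((10 + 7)/36)*125) + 3658090 = (-1039592 + ((1/36)*17)*125) + 3658090 = (-1039592 + (17/36)*125) + 3658090 = (-1039592 + 2125/36) + 3658090 = -37423187/36 + 3658090 = 94268053/36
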